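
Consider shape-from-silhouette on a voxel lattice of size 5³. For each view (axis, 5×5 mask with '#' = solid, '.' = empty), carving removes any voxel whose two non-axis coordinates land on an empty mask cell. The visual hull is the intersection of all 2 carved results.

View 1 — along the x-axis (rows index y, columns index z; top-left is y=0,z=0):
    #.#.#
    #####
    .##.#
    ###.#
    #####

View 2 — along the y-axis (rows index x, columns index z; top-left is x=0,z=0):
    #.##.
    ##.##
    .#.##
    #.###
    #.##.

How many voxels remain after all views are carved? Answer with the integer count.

voxel count = 64

before carving: 125 voxels (5×5×5)
[1] x-view keeps 20 columns → grid now 100
[2] y-view keeps 17 columns → grid now 64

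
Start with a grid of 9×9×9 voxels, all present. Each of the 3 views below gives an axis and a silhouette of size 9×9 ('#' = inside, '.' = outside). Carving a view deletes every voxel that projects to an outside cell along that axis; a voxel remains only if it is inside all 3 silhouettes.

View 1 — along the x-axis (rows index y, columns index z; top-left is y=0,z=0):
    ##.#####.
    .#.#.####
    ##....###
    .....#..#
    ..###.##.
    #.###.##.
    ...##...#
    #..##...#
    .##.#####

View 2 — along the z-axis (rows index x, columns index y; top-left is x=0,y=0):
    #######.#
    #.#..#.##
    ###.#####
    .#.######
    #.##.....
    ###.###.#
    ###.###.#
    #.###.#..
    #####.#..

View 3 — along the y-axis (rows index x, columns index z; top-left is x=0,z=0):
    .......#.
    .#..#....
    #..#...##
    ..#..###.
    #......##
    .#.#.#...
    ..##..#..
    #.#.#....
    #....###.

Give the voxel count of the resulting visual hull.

99 voxels

start: 9×9×9 = 729 voxels
  1. axis=0 (YZ plane), |mask|=45  ⇒  voxels=405
  2. axis=2 (XY plane), |mask|=56  ⇒  voxels=288
  3. axis=1 (XZ plane), |mask|=27  ⇒  voxels=99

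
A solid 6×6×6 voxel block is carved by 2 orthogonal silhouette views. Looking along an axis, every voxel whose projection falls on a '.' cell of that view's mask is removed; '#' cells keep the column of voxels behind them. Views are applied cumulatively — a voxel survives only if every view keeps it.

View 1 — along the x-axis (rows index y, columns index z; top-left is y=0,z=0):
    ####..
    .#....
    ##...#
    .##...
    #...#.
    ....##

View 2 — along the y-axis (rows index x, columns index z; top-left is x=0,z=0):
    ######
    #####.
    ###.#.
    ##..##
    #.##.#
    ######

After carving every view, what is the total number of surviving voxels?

before carving: 216 voxels (6×6×6)
  1. axis=0 (YZ plane), |mask|=14  ⇒  voxels=84
  2. axis=1 (XZ plane), |mask|=29  ⇒  voxels=70

|visual hull| = 70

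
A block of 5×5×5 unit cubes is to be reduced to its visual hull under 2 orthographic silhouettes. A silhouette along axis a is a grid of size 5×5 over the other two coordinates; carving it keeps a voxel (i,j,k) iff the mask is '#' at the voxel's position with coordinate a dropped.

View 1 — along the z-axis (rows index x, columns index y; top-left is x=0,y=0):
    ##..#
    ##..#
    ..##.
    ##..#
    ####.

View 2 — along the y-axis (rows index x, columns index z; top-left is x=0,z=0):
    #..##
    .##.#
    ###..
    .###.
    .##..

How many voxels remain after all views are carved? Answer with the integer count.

remaining voxels: 41

start: 5×5×5 = 125 voxels
after view 1 [z-axis, 15 of 25 cells solid] → remaining = 75
after view 2 [y-axis, 14 of 25 cells solid] → remaining = 41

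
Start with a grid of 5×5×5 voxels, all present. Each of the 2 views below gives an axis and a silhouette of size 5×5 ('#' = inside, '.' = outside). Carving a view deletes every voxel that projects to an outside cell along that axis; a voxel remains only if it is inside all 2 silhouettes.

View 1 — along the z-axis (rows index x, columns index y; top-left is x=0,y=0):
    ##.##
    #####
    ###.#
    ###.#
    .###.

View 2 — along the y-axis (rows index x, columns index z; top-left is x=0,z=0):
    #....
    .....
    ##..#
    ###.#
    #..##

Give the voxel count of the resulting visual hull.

remaining voxels: 41

start: 5×5×5 = 125 voxels
after view 1 [z-axis, 20 of 25 cells solid] → remaining = 100
after view 2 [y-axis, 11 of 25 cells solid] → remaining = 41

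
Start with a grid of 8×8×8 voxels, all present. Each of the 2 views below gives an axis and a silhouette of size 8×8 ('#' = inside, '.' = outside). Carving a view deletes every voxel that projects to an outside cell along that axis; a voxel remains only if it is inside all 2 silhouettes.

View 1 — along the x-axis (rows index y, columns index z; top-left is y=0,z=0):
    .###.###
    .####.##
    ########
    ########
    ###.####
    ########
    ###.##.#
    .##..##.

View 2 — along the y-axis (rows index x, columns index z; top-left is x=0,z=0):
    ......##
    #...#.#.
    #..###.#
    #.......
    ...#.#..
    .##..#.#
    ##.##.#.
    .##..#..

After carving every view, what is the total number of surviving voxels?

start: 8×8×8 = 512 voxels
after view 1 [x-axis, 53 of 64 cells solid] → remaining = 424
after view 2 [y-axis, 25 of 64 cells solid] → remaining = 163

163 voxels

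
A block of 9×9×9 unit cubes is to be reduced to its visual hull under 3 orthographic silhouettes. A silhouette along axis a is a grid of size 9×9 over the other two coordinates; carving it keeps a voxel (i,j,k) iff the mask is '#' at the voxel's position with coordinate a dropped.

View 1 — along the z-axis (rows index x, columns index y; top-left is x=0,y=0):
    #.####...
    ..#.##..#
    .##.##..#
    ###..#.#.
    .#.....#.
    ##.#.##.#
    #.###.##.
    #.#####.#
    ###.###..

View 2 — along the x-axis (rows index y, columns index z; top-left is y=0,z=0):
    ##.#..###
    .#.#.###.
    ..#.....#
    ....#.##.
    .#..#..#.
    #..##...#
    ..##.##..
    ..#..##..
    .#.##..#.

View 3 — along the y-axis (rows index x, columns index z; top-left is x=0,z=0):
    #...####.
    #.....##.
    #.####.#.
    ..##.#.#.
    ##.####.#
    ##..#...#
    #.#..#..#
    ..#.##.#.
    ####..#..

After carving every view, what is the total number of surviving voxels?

remaining voxels: 83

full grid |V| = 729
carve view 1 (along z, XY-mask fill 46/81): 414 voxels remain
carve view 2 (along x, YZ-mask fill 34/81): 174 voxels remain
carve view 3 (along y, XZ-mask fill 42/81): 83 voxels remain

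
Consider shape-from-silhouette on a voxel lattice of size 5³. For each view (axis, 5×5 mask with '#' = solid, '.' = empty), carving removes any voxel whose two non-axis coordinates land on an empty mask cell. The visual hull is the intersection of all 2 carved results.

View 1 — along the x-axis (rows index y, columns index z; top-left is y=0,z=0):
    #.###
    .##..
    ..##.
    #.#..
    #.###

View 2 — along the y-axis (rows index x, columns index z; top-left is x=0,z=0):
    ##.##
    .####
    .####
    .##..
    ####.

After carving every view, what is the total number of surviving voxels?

initial block: 5^3 = 125
step 1: project along x, AND mask (14/25) → |grid| = 70
step 2: project along y, AND mask (18/25) → |grid| = 49

voxel count = 49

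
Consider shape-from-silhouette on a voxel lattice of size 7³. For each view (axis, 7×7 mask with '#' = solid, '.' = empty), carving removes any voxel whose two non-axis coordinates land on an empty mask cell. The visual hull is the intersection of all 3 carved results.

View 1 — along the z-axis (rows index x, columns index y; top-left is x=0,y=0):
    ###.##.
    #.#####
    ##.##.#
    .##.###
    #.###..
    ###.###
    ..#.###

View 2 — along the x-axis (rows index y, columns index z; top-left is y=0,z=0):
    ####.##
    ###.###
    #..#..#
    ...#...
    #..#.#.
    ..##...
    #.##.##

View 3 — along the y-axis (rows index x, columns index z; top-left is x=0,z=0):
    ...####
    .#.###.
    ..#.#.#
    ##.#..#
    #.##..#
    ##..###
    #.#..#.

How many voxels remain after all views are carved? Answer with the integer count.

73 voxels

full grid |V| = 343
step 1: project along z, AND mask (35/49) → |grid| = 245
step 2: project along x, AND mask (26/49) → |grid| = 131
step 3: project along y, AND mask (27/49) → |grid| = 73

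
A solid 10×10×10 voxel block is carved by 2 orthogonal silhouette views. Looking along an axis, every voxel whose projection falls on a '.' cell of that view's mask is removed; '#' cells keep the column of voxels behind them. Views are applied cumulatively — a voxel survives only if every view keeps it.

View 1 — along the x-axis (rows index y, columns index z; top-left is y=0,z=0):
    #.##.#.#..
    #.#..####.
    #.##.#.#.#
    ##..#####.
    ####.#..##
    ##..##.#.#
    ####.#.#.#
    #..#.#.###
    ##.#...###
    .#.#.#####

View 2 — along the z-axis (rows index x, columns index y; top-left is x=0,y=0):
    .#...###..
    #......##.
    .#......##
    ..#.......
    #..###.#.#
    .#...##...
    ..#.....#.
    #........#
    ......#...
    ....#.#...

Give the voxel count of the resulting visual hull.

remaining voxels: 169

full grid |V| = 1000
step 1: project along x, AND mask (63/100) → |grid| = 630
step 2: project along z, AND mask (27/100) → |grid| = 169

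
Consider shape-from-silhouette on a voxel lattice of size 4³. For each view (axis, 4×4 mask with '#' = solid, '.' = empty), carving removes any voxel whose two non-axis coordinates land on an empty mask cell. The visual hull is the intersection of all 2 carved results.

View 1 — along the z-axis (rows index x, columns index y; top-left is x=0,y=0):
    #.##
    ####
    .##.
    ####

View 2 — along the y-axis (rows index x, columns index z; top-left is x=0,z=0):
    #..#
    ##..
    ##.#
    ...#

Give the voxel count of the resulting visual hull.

remaining voxels: 24

full grid |V| = 64
[1] z-view keeps 13 columns → grid now 52
[2] y-view keeps 8 columns → grid now 24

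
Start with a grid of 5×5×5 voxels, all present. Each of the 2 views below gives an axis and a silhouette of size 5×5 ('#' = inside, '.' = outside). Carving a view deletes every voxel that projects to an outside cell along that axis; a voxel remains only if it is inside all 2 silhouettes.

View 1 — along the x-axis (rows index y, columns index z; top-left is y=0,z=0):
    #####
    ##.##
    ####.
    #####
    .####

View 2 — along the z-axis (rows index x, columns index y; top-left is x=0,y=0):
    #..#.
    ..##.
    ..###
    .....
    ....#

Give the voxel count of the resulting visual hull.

full grid |V| = 125
[1] x-view keeps 22 columns → grid now 110
[2] z-view keeps 8 columns → grid now 36

|visual hull| = 36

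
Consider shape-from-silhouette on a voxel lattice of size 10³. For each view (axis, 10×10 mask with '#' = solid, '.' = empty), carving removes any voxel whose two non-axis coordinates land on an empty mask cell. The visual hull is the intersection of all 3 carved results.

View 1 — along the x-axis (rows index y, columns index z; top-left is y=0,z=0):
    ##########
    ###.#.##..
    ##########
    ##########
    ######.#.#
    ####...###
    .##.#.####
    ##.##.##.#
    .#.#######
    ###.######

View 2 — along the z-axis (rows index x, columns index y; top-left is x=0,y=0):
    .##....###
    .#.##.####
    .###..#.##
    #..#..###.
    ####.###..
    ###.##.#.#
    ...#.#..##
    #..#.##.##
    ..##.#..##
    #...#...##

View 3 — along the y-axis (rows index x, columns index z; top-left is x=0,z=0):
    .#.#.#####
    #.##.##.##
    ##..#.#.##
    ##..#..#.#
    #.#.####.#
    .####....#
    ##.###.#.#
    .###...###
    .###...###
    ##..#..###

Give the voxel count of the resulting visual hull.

|visual hull| = 294

full grid |V| = 1000
after view 1 [x-axis, 82 of 100 cells solid] → remaining = 820
after view 2 [z-axis, 56 of 100 cells solid] → remaining = 465
after view 3 [y-axis, 62 of 100 cells solid] → remaining = 294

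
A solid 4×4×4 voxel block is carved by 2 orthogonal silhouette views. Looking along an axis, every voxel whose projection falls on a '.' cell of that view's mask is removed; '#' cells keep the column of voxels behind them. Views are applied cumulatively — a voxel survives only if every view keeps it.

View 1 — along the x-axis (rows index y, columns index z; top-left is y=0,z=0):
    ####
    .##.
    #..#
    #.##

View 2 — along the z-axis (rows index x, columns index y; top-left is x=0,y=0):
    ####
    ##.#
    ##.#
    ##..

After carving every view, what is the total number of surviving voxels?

|visual hull| = 35

initial block: 4^3 = 64
carve view 1 (along x, YZ-mask fill 11/16): 44 voxels remain
carve view 2 (along z, XY-mask fill 12/16): 35 voxels remain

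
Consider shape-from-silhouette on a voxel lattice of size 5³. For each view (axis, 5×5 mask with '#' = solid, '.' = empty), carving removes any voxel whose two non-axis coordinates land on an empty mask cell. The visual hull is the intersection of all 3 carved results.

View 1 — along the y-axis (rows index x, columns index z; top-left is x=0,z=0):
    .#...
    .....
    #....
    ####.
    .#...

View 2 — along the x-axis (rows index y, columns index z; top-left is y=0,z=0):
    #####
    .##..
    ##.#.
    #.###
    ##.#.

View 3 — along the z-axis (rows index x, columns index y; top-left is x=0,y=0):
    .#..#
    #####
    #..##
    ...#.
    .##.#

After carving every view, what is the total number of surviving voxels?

remaining voxels: 11

before carving: 125 voxels (5×5×5)
step 1: project along y, AND mask (7/25) → |grid| = 35
step 2: project along x, AND mask (17/25) → |grid| = 27
step 3: project along z, AND mask (14/25) → |grid| = 11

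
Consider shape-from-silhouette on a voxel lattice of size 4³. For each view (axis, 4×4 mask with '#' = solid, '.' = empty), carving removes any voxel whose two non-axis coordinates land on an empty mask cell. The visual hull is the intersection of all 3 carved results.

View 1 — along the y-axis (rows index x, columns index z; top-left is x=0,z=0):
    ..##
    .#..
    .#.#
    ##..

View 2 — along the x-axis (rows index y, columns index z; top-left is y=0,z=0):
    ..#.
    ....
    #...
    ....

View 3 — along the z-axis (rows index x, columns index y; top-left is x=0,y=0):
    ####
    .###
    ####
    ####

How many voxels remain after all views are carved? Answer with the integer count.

2 voxels

full grid |V| = 64
carve view 1 (along y, XZ-mask fill 7/16): 28 voxels remain
carve view 2 (along x, YZ-mask fill 2/16): 2 voxels remain
carve view 3 (along z, XY-mask fill 15/16): 2 voxels remain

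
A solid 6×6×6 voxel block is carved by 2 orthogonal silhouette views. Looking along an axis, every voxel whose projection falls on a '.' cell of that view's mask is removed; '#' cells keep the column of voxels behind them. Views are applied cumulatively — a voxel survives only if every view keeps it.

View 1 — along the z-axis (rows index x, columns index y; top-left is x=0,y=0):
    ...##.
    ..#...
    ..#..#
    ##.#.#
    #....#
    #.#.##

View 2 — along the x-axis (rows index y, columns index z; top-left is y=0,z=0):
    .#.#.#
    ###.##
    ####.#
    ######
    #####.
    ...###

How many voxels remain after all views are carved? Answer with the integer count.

full grid |V| = 216
carve view 1 (along z, XY-mask fill 15/36): 90 voxels remain
carve view 2 (along x, YZ-mask fill 27/36): 63 voxels remain

remaining voxels: 63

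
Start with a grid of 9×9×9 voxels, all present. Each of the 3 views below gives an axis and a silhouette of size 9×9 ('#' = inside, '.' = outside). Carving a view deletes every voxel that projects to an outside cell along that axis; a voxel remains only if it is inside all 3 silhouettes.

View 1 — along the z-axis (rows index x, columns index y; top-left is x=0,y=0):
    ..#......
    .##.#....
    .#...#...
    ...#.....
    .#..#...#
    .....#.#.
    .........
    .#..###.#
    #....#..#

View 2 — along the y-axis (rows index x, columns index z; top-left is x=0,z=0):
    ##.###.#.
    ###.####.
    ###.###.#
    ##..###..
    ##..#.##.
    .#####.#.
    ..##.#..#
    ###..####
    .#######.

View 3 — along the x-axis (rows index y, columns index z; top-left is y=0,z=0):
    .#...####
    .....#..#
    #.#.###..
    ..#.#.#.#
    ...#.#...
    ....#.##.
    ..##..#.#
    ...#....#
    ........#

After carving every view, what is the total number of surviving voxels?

start: 9×9×9 = 729 voxels
[1] z-view keeps 20 columns → grid now 180
[2] y-view keeps 54 columns → grid now 129
[3] x-view keeps 28 columns → grid now 35

voxel count = 35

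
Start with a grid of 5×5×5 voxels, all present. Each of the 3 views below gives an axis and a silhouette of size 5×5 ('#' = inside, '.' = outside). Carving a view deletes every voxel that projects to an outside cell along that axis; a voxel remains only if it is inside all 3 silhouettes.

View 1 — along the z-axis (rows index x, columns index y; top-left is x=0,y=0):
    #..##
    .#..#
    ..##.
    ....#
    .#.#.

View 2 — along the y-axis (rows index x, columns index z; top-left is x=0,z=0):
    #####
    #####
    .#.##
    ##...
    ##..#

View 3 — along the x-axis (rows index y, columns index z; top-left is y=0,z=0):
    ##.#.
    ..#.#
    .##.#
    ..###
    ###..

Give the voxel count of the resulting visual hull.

start: 5×5×5 = 125 voxels
step 1: project along z, AND mask (10/25) → |grid| = 50
step 2: project along y, AND mask (18/25) → |grid| = 39
step 3: project along x, AND mask (14/25) → |grid| = 22

remaining voxels: 22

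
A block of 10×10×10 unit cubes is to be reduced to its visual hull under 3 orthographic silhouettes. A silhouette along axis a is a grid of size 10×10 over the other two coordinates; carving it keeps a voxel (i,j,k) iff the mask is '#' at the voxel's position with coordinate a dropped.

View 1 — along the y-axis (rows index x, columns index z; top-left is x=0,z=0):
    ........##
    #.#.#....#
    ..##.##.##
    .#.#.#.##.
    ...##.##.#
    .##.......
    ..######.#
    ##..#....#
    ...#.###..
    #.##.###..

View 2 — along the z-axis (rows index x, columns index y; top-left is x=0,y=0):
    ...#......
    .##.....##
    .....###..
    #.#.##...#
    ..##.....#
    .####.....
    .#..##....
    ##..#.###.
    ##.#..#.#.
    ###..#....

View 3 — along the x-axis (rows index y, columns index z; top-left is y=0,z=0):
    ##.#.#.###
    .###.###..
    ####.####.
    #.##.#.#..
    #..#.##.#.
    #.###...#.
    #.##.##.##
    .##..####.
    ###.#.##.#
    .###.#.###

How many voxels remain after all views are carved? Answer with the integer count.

full grid |V| = 1000
[1] y-view keeps 45 columns → grid now 450
[2] z-view keeps 38 columns → grid now 173
[3] x-view keeps 63 columns → grid now 111

remaining voxels: 111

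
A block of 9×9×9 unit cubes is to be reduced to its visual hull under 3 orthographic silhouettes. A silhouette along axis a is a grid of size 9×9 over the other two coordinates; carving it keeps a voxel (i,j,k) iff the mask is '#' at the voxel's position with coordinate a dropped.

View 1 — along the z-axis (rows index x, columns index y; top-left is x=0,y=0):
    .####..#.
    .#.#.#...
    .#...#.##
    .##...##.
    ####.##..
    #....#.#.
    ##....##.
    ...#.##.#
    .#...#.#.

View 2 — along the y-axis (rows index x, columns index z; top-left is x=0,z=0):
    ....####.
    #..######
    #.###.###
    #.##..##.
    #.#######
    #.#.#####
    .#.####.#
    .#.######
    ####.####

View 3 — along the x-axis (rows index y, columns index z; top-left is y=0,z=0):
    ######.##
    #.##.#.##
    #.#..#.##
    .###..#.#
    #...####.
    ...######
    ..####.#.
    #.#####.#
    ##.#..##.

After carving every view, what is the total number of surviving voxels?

start: 9×9×9 = 729 voxels
  1. axis=2 (XY plane), |mask|=36  ⇒  voxels=324
  2. axis=1 (XZ plane), |mask|=59  ⇒  voxels=234
  3. axis=0 (YZ plane), |mask|=52  ⇒  voxels=161

|visual hull| = 161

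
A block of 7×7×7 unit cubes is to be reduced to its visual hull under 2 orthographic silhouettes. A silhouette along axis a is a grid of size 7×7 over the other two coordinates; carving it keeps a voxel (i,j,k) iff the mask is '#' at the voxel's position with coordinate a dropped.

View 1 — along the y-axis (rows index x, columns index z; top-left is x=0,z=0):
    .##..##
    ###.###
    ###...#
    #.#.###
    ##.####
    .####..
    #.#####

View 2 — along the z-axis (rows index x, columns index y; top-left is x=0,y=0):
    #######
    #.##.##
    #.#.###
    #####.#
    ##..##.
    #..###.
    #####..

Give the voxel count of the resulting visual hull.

remaining voxels: 178

full grid |V| = 343
after view 1 [y-axis, 35 of 49 cells solid] → remaining = 245
after view 2 [z-axis, 36 of 49 cells solid] → remaining = 178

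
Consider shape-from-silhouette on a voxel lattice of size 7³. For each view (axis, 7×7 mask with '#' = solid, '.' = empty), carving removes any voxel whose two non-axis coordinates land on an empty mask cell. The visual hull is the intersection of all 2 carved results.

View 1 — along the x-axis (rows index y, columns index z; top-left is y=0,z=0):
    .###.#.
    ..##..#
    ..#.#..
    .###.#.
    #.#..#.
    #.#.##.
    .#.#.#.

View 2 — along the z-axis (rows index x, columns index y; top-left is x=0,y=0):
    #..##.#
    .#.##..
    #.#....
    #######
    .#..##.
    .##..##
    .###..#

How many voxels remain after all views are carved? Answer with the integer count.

full grid |V| = 343
[1] x-view keeps 23 columns → grid now 161
[2] z-view keeps 27 columns → grid now 87

remaining voxels: 87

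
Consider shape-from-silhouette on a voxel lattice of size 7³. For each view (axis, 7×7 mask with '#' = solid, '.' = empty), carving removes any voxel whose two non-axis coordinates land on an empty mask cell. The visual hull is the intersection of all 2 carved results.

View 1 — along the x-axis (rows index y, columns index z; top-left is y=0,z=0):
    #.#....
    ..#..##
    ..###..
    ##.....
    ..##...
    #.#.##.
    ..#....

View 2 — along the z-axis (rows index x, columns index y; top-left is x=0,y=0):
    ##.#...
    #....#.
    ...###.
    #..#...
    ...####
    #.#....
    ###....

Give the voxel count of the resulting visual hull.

47 voxels

start: 7×7×7 = 343 voxels
  1. axis=0 (YZ plane), |mask|=17  ⇒  voxels=119
  2. axis=2 (XY plane), |mask|=19  ⇒  voxels=47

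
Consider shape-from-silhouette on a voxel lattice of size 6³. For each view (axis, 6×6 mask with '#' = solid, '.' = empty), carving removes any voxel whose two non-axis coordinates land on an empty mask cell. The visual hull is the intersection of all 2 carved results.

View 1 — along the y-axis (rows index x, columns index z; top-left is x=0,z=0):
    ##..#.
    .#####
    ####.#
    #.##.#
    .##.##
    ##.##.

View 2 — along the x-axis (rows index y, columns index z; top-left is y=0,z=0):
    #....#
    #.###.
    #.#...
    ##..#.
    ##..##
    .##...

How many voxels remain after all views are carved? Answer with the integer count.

71 voxels

before carving: 216 voxels (6×6×6)
[1] y-view keeps 25 columns → grid now 150
[2] x-view keeps 17 columns → grid now 71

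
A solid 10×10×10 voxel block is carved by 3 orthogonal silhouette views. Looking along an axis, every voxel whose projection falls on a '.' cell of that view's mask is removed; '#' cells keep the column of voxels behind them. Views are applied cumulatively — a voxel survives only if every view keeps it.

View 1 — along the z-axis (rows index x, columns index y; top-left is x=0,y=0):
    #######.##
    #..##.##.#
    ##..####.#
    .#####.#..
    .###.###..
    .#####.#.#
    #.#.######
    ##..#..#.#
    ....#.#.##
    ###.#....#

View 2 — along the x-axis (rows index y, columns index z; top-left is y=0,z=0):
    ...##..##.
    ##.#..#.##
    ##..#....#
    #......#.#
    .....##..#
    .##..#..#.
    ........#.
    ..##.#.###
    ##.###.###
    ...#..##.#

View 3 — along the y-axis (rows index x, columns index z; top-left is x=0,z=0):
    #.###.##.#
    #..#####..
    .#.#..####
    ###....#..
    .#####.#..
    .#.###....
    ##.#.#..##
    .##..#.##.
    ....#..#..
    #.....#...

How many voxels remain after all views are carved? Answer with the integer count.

before carving: 1000 voxels (10×10×10)
step 1: project along z, AND mask (63/100) → |grid| = 630
step 2: project along x, AND mask (43/100) → |grid| = 260
step 3: project along y, AND mask (48/100) → |grid| = 132

|visual hull| = 132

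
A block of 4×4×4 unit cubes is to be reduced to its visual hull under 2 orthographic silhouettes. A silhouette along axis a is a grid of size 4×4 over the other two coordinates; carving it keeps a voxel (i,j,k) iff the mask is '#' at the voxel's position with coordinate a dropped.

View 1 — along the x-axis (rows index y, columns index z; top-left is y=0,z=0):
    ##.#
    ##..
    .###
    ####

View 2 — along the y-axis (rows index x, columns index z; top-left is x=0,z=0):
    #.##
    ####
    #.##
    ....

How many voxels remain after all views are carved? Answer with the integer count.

remaining voxels: 28

start: 4×4×4 = 64 voxels
step 1: project along x, AND mask (12/16) → |grid| = 48
step 2: project along y, AND mask (10/16) → |grid| = 28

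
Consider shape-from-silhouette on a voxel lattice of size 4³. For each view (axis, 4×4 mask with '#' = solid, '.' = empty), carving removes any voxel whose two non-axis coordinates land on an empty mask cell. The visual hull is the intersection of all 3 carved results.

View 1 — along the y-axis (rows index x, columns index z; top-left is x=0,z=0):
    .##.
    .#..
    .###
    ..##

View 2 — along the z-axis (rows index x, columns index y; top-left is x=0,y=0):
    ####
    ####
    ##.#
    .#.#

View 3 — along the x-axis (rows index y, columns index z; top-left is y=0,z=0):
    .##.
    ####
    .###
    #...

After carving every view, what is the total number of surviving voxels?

16 voxels

start: 4×4×4 = 64 voxels
V1 y: intersect with XZ mask (8 set) -- 32 left
V2 z: intersect with XY mask (13 set) -- 25 left
V3 x: intersect with YZ mask (10 set) -- 16 left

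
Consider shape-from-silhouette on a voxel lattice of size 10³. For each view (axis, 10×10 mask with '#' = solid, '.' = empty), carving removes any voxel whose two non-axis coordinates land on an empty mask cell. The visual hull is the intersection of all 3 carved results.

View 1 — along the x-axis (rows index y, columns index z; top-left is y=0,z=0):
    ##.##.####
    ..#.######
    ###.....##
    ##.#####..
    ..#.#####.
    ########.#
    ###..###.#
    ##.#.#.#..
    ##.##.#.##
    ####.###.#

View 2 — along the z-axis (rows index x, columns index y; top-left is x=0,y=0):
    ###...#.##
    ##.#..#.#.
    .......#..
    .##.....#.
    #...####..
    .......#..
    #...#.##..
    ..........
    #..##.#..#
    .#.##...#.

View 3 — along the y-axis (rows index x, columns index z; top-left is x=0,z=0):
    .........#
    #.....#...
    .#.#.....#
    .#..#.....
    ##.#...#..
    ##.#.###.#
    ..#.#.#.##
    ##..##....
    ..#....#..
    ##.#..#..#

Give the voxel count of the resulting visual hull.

|visual hull| = 73

full grid |V| = 1000
[1] x-view keeps 69 columns → grid now 690
[2] z-view keeps 34 columns → grid now 231
[3] y-view keeps 35 columns → grid now 73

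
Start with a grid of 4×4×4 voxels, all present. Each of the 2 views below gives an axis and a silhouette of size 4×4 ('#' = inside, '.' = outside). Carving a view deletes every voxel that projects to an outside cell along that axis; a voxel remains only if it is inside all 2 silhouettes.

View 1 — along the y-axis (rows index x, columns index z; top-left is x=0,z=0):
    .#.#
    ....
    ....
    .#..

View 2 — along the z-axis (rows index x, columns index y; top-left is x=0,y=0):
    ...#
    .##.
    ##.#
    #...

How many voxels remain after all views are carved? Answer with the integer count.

start: 4×4×4 = 64 voxels
step 1: project along y, AND mask (3/16) → |grid| = 12
step 2: project along z, AND mask (7/16) → |grid| = 3

voxel count = 3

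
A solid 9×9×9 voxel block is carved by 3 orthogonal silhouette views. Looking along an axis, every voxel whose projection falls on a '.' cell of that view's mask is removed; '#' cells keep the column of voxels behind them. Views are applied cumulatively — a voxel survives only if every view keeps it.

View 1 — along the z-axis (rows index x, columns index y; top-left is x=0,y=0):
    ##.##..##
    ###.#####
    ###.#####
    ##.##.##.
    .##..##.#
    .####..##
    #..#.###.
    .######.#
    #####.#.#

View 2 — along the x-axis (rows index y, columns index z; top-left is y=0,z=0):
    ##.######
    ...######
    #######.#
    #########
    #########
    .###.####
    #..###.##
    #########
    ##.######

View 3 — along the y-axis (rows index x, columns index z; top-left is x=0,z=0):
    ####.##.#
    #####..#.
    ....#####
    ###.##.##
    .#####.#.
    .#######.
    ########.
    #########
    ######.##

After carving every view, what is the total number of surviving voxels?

voxel count = 344

start: 9×9×9 = 729 voxels
[1] z-view keeps 58 columns → grid now 522
[2] x-view keeps 70 columns → grid now 448
[3] y-view keeps 63 columns → grid now 344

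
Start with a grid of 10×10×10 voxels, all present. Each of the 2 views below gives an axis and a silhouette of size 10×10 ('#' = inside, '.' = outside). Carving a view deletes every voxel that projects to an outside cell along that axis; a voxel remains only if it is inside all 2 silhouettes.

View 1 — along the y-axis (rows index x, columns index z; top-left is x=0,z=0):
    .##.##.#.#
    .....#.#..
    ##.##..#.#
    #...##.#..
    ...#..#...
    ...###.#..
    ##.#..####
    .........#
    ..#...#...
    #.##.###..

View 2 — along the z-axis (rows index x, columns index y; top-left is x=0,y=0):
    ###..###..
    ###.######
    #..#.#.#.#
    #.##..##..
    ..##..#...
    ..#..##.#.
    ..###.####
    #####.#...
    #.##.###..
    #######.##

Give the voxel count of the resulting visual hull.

start: 10×10×10 = 1000 voxels
V1 y: intersect with XZ mask (40 set) -- 400 left
V2 z: intersect with XY mask (60 set) -- 247 left

remaining voxels: 247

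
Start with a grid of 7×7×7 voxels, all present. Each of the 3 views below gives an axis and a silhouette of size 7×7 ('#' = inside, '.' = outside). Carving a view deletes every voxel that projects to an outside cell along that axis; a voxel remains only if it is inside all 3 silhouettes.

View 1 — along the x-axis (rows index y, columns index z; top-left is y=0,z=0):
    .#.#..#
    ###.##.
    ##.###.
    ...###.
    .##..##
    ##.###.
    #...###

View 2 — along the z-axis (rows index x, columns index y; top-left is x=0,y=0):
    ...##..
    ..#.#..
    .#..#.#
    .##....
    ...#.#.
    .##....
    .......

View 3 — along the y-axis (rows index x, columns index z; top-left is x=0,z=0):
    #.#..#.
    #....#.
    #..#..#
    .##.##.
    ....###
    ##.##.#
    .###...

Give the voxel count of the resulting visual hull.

remaining voxels: 28

initial block: 7^3 = 343
[1] x-view keeps 29 columns → grid now 203
[2] z-view keeps 13 columns → grid now 57
[3] y-view keeps 23 columns → grid now 28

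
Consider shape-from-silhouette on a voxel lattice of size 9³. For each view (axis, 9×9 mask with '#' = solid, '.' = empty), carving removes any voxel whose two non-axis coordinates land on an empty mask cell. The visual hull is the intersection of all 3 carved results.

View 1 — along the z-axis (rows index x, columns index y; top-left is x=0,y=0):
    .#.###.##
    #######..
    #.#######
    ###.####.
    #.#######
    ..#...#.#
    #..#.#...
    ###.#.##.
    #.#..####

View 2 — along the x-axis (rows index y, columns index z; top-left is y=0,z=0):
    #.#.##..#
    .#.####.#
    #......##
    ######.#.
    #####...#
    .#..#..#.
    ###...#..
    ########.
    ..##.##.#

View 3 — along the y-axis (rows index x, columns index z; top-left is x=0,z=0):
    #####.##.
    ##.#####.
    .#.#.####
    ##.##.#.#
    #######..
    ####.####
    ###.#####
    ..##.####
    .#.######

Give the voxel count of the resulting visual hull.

|visual hull| = 201

start: 9×9×9 = 729 voxels
V1 z: intersect with XY mask (54 set) -- 486 left
V2 x: intersect with YZ mask (47 set) -- 273 left
V3 y: intersect with XZ mask (62 set) -- 201 left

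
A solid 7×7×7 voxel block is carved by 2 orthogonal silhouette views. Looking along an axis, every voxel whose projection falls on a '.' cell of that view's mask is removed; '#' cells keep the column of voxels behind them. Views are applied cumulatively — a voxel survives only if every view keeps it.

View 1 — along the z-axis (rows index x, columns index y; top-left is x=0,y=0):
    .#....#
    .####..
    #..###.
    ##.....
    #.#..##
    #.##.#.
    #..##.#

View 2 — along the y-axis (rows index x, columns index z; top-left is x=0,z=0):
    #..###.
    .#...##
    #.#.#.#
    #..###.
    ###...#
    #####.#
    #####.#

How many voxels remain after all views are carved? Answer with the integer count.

before carving: 343 voxels (7×7×7)
after view 1 [z-axis, 24 of 49 cells solid] → remaining = 168
after view 2 [y-axis, 31 of 49 cells solid] → remaining = 108

remaining voxels: 108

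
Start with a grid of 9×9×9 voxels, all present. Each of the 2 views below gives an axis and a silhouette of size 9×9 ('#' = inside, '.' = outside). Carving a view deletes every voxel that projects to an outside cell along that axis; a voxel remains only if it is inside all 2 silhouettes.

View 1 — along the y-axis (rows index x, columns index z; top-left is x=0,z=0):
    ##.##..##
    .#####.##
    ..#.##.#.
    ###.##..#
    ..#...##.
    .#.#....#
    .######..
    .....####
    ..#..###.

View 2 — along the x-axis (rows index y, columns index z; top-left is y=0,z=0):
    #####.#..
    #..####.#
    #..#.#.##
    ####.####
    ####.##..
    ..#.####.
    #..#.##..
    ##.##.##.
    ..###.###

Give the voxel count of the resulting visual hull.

full grid |V| = 729
  1. axis=1 (XZ plane), |mask|=43  ⇒  voxels=387
  2. axis=0 (YZ plane), |mask|=52  ⇒  voxels=239

239 voxels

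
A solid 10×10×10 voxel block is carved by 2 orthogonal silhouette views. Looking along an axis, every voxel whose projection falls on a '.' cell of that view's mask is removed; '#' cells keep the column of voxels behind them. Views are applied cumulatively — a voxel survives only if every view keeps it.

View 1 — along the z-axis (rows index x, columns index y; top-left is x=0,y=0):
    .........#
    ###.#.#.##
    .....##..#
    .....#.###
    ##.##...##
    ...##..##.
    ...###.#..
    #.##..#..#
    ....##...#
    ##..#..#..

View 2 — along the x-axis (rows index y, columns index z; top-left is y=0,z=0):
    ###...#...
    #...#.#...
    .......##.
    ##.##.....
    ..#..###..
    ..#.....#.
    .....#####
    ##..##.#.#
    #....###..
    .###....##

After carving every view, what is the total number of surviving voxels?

voxel count = 167

before carving: 1000 voxels (10×10×10)
  1. axis=2 (XY plane), |mask|=41  ⇒  voxels=410
  2. axis=0 (YZ plane), |mask|=39  ⇒  voxels=167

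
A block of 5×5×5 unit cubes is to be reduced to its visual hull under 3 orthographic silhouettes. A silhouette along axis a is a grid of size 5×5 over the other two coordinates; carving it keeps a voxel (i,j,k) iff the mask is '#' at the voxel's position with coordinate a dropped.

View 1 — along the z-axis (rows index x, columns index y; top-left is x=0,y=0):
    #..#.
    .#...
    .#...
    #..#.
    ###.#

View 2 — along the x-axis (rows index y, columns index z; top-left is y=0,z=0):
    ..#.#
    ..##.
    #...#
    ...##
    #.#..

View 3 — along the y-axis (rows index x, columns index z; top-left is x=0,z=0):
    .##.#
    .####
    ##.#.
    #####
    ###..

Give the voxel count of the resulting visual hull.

full grid |V| = 125
[1] z-view keeps 10 columns → grid now 50
[2] x-view keeps 10 columns → grid now 20
[3] y-view keeps 18 columns → grid now 15

15 voxels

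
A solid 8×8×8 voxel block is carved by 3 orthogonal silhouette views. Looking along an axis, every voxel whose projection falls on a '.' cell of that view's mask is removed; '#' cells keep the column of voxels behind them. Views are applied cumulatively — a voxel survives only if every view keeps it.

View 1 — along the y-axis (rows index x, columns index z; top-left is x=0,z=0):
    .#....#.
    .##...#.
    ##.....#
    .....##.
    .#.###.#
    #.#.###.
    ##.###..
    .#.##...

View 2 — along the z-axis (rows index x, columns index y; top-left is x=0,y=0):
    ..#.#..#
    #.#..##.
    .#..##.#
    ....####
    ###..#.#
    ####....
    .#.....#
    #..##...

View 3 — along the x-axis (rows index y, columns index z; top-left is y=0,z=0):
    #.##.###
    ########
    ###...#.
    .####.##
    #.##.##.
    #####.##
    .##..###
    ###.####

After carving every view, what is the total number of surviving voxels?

voxel count = 79

before carving: 512 voxels (8×8×8)
carve view 1 (along y, XZ-mask fill 28/64): 224 voxels remain
carve view 2 (along z, XY-mask fill 29/64): 102 voxels remain
carve view 3 (along x, YZ-mask fill 48/64): 79 voxels remain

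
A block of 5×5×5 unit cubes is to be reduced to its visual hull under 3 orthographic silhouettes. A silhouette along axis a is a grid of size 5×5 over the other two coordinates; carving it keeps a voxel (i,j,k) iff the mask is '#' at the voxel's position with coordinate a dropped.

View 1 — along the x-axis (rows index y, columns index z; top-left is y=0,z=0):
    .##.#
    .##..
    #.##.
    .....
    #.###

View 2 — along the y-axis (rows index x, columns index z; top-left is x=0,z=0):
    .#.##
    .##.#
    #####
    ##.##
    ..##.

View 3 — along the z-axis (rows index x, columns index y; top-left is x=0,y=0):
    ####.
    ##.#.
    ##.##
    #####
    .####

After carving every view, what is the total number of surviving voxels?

before carving: 125 voxels (5×5×5)
carve view 1 (along x, YZ-mask fill 12/25): 60 voxels remain
carve view 2 (along y, XZ-mask fill 17/25): 40 voxels remain
carve view 3 (along z, XY-mask fill 20/25): 31 voxels remain

31 voxels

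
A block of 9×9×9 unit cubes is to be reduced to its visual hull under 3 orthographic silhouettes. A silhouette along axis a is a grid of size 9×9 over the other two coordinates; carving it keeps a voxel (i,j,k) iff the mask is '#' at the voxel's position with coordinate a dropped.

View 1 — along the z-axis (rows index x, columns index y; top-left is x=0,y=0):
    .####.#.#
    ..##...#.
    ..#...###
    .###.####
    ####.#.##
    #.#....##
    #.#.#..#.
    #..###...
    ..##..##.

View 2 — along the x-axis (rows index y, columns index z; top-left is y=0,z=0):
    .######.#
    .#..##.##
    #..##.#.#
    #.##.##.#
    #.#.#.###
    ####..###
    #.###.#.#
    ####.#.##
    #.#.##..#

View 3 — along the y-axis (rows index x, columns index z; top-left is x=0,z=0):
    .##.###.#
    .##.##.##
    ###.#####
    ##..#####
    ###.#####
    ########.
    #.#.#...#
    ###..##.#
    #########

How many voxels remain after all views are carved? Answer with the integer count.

remaining voxels: 197

before carving: 729 voxels (9×9×9)
[1] z-view keeps 43 columns → grid now 387
[2] x-view keeps 54 columns → grid now 256
[3] y-view keeps 62 columns → grid now 197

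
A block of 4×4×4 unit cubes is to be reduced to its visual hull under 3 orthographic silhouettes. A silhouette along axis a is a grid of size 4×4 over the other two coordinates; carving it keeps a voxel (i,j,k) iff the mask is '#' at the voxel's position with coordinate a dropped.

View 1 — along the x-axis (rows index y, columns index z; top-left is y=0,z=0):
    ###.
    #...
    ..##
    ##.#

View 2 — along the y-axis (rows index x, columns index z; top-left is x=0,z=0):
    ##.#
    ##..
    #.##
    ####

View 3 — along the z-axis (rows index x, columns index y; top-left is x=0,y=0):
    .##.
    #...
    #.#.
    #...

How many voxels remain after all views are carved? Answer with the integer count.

start: 4×4×4 = 64 voxels
  1. axis=0 (YZ plane), |mask|=9  ⇒  voxels=36
  2. axis=1 (XZ plane), |mask|=12  ⇒  voxels=28
  3. axis=2 (XY plane), |mask|=6  ⇒  voxels=11

voxel count = 11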